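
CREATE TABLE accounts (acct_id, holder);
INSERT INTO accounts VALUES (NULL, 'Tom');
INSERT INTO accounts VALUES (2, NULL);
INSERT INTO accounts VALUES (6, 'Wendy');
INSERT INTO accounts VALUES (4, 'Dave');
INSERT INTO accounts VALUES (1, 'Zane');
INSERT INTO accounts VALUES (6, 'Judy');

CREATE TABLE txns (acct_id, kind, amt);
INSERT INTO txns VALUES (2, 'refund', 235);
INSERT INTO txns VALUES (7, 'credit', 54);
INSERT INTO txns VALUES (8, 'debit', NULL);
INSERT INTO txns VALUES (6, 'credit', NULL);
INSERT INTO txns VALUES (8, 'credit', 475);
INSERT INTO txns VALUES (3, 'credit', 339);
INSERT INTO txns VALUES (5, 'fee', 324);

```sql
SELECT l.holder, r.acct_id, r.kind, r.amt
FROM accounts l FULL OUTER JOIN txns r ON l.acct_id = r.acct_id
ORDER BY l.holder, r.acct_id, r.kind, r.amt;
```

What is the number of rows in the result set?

11

FULL OUTER JOIN keeps every row from both sides; unmatched rows get NULL for the other side's columns.
Matching on l.acct_id = r.acct_id. A NULL in a compared column never satisfies the condition.
Matched pairs: 3; unmatched l rows kept: 3; unmatched r rows kept: 5.
Total: 3 matched + 8 padded = 11 rows.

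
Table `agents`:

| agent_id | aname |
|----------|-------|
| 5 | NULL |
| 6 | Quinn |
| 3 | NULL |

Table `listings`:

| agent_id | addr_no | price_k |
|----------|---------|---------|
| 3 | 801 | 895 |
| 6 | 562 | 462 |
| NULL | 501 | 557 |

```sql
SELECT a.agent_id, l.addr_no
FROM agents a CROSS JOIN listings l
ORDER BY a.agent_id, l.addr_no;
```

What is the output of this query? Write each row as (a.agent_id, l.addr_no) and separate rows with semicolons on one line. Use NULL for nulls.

(3, 501); (3, 562); (3, 801); (5, 501); (5, 562); (5, 801); (6, 501); (6, 562); (6, 801)

CROSS JOIN pairs every row of `agents` with every row of `listings`: 3 × 3 = 9 rows.
After projecting and ordering:
a.agent_id | l.addr_no
3 | 501
3 | 562
3 | 801
5 | 501
5 | 562
5 | 801
6 | 501
6 | 562
6 | 801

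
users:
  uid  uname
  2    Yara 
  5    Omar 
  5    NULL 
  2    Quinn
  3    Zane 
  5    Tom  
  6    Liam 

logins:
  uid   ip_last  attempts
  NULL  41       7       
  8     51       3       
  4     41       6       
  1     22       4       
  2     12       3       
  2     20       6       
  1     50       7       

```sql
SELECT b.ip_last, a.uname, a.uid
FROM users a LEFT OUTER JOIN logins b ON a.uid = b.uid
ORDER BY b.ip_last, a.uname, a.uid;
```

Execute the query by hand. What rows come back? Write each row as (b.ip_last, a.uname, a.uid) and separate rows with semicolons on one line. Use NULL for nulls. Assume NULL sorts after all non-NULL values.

(12, Quinn, 2); (12, Yara, 2); (20, Quinn, 2); (20, Yara, 2); (NULL, Liam, 6); (NULL, Omar, 5); (NULL, Tom, 5); (NULL, Zane, 3); (NULL, NULL, 5)

LEFT JOIN keeps every row from `users`; unmatched rows get NULL for `logins`'s columns.
Matching on a.uid = b.uid. A NULL in a compared column never satisfies the condition.
- uid=2: 2 matching b row(s), so 2 row(s) emitted.
- uid=5: no b row matches, row kept with b columns NULL.
- uid=5: no b row matches, row kept with b columns NULL.
- uid=2: 2 matching b row(s), so 2 row(s) emitted.
- uid=3: no b row matches, row kept with b columns NULL.
- uid=5: no b row matches, row kept with b columns NULL.
- uid=6: no b row matches, row kept with b columns NULL.
After projecting and ordering:
b.ip_last | a.uname | a.uid
12 | Quinn | 2
12 | Yara | 2
20 | Quinn | 2
20 | Yara | 2
NULL | Liam | 6
NULL | Omar | 5
NULL | Tom | 5
NULL | Zane | 3
NULL | NULL | 5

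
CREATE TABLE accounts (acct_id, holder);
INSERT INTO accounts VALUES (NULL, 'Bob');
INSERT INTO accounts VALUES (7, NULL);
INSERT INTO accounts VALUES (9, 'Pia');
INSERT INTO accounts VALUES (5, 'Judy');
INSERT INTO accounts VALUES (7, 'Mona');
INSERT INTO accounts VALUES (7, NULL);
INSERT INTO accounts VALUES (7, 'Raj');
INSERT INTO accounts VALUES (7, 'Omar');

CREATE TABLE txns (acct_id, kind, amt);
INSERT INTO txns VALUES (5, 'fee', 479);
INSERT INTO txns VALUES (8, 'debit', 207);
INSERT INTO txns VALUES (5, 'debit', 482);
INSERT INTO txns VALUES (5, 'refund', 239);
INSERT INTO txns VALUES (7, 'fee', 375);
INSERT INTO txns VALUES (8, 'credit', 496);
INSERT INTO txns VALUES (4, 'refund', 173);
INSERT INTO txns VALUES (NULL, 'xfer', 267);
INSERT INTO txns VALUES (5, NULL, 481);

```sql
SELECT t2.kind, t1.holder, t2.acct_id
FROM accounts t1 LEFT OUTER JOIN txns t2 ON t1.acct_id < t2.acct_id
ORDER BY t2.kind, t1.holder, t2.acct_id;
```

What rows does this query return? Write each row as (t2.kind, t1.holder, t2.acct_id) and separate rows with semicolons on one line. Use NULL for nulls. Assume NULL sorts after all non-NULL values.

LEFT JOIN keeps every row from `accounts`; unmatched rows get NULL for `txns`'s columns.
Matching on t1.acct_id < t2.acct_id. A NULL in a compared column never satisfies the condition.
- t1 (acct_id=NULL) has no partner → padded with NULL.
- t1 (acct_id=7) pairs with 2 row(s) of t2.
- t1 (acct_id=9) has no partner → padded with NULL.
- t1 (acct_id=5) pairs with 3 row(s) of t2.
- t1 (acct_id=7) pairs with 2 row(s) of t2.
- t1 (acct_id=7) pairs with 2 row(s) of t2.
- t1 (acct_id=7) pairs with 2 row(s) of t2.
- t1 (acct_id=7) pairs with 2 row(s) of t2.

(credit, Judy, 8); (credit, Mona, 8); (credit, Omar, 8); (credit, Raj, 8); (credit, NULL, 8); (credit, NULL, 8); (debit, Judy, 8); (debit, Mona, 8); (debit, Omar, 8); (debit, Raj, 8); (debit, NULL, 8); (debit, NULL, 8); (fee, Judy, 7); (NULL, Bob, NULL); (NULL, Pia, NULL)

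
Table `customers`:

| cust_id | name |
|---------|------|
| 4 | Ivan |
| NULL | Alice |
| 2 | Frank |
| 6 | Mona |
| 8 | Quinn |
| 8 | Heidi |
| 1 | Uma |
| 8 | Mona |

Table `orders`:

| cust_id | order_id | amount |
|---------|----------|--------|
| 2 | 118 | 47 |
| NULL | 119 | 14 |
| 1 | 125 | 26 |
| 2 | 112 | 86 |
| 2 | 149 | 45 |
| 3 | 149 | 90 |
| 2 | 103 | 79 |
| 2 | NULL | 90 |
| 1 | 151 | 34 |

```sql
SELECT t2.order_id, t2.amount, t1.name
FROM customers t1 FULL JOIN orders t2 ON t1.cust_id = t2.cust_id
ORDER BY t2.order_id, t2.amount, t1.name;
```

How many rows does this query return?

15

FULL OUTER JOIN keeps every row from both sides; unmatched rows get NULL for the other side's columns.
Matching on t1.cust_id = t2.cust_id. A NULL in a compared column never satisfies the condition.
- cust_id=4: no t2 row matches, row kept with t2 columns NULL.
- cust_id=NULL: no t2 row matches, row kept with t2 columns NULL.
- cust_id=2: 5 matching t2 row(s), so 5 row(s) emitted.
- cust_id=6: no t2 row matches, row kept with t2 columns NULL.
- cust_id=8: no t2 row matches, row kept with t2 columns NULL.
- cust_id=8: no t2 row matches, row kept with t2 columns NULL.
- cust_id=1: 2 matching t2 row(s), so 2 row(s) emitted.
- cust_id=8: no t2 row matches, row kept with t2 columns NULL.
- 2 row(s) from t2 found no t1 partner → padded with NULL.
Total: 7 matched + 8 padded = 15 rows.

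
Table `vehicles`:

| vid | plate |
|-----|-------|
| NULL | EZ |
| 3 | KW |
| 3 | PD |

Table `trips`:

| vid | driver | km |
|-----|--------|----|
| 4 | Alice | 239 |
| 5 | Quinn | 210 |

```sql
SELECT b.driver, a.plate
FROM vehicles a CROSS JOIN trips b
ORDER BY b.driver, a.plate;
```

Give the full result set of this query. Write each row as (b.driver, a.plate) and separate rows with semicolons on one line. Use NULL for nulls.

(Alice, EZ); (Alice, KW); (Alice, PD); (Quinn, EZ); (Quinn, KW); (Quinn, PD)

CROSS JOIN pairs every row of `vehicles` with every row of `trips`: 3 × 2 = 6 rows.
After projecting and ordering:
b.driver | a.plate
Alice | EZ
Alice | KW
Alice | PD
Quinn | EZ
Quinn | KW
Quinn | PD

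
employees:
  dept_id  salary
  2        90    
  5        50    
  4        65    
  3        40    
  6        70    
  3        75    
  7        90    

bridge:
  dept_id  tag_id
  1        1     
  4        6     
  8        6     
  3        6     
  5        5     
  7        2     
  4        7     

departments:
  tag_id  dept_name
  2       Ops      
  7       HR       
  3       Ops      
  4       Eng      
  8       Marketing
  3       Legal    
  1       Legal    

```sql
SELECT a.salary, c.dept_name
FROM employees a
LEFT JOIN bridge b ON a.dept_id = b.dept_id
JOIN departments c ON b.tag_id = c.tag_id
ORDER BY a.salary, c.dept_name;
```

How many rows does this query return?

2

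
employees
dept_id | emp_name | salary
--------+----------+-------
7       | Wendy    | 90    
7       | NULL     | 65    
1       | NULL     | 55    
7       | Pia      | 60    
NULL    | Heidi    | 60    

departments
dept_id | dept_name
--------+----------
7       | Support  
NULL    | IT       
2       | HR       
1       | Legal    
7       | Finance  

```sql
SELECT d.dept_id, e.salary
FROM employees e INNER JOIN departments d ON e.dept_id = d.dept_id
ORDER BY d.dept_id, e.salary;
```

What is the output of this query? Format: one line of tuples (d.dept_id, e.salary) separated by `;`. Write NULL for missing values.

(1, 55); (7, 60); (7, 60); (7, 65); (7, 65); (7, 90); (7, 90)

INNER JOIN keeps only pairs where the ON condition holds.
Matching on e.dept_id = d.dept_id. A NULL in a compared column never satisfies the condition.
- e[0] dept_id=7 → 2 match(es) in d → 2 row(s).
- e[1] dept_id=7 → 2 match(es) in d → 2 row(s).
- e[2] dept_id=1 → 1 match(es) in d → 1 row(s).
- e[3] dept_id=7 → 2 match(es) in d → 2 row(s).
- e[4] dept_id=NULL → no match; dropped.
After projecting and ordering:
d.dept_id | e.salary
1 | 55
7 | 60
7 | 60
7 | 65
7 | 65
7 | 90
7 | 90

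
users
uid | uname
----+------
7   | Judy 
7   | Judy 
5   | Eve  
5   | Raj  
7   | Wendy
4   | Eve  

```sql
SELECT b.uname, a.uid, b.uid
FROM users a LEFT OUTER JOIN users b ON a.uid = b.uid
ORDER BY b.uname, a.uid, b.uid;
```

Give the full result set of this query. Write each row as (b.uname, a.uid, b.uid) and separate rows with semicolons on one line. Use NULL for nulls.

(Eve, 4, 4); (Eve, 5, 5); (Eve, 5, 5); (Judy, 7, 7); (Judy, 7, 7); (Judy, 7, 7); (Judy, 7, 7); (Judy, 7, 7); (Judy, 7, 7); (Raj, 5, 5); (Raj, 5, 5); (Wendy, 7, 7); (Wendy, 7, 7); (Wendy, 7, 7)

LEFT JOIN keeps every row from `users a`; unmatched rows get NULL for `users b`'s columns.
Matching on a.uid = b.uid.
- uid=7: 3 matching b row(s), so 3 row(s) emitted.
- uid=7: 3 matching b row(s), so 3 row(s) emitted.
- uid=5: 2 matching b row(s), so 2 row(s) emitted.
- uid=5: 2 matching b row(s), so 2 row(s) emitted.
- uid=7: 3 matching b row(s), so 3 row(s) emitted.
- uid=4: 1 matching b row(s), so 1 row(s) emitted.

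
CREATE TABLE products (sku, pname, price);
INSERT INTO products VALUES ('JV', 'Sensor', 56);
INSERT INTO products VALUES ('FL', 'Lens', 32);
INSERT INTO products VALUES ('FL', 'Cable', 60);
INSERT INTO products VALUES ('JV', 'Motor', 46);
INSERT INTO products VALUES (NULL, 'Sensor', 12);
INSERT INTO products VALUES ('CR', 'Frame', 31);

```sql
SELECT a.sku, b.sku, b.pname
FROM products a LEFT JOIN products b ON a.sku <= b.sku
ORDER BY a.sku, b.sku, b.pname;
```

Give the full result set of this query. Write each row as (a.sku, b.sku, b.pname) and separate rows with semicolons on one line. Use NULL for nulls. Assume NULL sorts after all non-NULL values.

(CR, CR, Frame); (CR, FL, Cable); (CR, FL, Lens); (CR, JV, Motor); (CR, JV, Sensor); (FL, FL, Cable); (FL, FL, Cable); (FL, FL, Lens); (FL, FL, Lens); (FL, JV, Motor); (FL, JV, Motor); (FL, JV, Sensor); (FL, JV, Sensor); (JV, JV, Motor); (JV, JV, Motor); (JV, JV, Sensor); (JV, JV, Sensor); (NULL, NULL, NULL)

LEFT JOIN keeps every row from `products a`; unmatched rows get NULL for `products b`'s columns.
Matching on a.sku <= b.sku. A NULL in a compared column never satisfies the condition.
- a[0] sku=JV → 2 match(es) in b → 2 row(s).
- a[1] sku=FL → 4 match(es) in b → 4 row(s).
- a[2] sku=FL → 4 match(es) in b → 4 row(s).
- a[3] sku=JV → 2 match(es) in b → 2 row(s).
- a[4] sku=NULL → no match; kept with NULLs on the b side.
- a[5] sku=CR → 5 match(es) in b → 5 row(s).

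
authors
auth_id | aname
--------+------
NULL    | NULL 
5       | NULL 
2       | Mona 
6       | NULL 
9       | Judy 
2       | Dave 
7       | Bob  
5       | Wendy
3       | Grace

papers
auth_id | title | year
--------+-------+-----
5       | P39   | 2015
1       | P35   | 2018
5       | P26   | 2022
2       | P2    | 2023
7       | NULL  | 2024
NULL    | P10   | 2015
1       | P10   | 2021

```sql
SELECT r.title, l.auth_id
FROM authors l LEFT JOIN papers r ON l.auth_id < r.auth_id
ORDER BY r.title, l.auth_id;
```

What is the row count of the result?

15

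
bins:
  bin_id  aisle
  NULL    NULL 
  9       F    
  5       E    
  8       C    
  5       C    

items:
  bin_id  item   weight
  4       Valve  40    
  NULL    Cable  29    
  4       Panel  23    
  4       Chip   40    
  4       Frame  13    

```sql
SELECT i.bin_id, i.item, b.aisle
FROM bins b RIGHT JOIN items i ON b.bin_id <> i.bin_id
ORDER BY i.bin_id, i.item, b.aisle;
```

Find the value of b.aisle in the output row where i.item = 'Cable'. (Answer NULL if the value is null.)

NULL

RIGHT JOIN keeps every row from `items`; unmatched rows get NULL for `bins`'s columns.
Matching on b.bin_id <> i.bin_id. A NULL in a compared column never satisfies the condition.
- b (bin_id=NULL) has no partner in i.
- b (bin_id=9) pairs with 4 row(s) of i.
- b (bin_id=5) pairs with 4 row(s) of i.
- b (bin_id=8) pairs with 4 row(s) of i.
- b (bin_id=5) pairs with 4 row(s) of i.
- plus 1 unmatched i row(s), each kept with NULL b columns.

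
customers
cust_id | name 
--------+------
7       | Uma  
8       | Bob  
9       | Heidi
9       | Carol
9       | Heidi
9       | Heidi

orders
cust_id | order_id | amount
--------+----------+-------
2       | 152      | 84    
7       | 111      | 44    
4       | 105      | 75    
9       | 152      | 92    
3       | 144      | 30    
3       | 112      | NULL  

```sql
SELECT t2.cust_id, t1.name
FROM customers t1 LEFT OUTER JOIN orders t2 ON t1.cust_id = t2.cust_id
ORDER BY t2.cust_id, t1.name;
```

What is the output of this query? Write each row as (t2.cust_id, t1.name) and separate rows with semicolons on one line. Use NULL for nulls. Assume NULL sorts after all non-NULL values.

LEFT JOIN keeps every row from `customers`; unmatched rows get NULL for `orders`'s columns.
Matching on t1.cust_id = t2.cust_id.
Matched pairs: 5; unmatched t1 rows kept: 1.

(7, Uma); (9, Carol); (9, Heidi); (9, Heidi); (9, Heidi); (NULL, Bob)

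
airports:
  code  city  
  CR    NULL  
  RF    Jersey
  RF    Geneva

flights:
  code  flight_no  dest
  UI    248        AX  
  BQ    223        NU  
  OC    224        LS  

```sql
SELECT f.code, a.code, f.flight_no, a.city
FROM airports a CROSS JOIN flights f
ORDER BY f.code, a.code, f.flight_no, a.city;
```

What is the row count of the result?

CROSS JOIN pairs every row of `airports` with every row of `flights`: 3 × 3 = 9 rows.

9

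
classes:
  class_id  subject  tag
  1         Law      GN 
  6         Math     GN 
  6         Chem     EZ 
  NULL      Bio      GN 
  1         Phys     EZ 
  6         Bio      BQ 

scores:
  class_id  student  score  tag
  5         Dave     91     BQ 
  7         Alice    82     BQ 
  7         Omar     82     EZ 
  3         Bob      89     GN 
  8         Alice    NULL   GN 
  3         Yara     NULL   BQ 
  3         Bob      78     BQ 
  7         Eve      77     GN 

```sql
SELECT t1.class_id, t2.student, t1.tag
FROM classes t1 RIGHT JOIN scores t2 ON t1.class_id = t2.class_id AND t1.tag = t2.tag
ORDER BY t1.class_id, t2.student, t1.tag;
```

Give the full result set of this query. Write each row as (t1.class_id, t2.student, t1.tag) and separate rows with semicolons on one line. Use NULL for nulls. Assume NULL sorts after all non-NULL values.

RIGHT JOIN keeps every row from `scores`; unmatched rows get NULL for `classes`'s columns.
Matching on t1.class_id = t2.class_id AND t1.tag = t2.tag. A NULL in a compared column never satisfies the condition.
- t1 row (class_id=1, tag=GN): no match.
- t1 row (class_id=6, tag=GN): no match.
- t1 row (class_id=6, tag=EZ): no match.
- t1 row (class_id=NULL, tag=GN): no match.
- t1 row (class_id=1, tag=EZ): no match.
- t1 row (class_id=6, tag=BQ): no match.
- plus 8 unmatched t2 row(s), each kept with NULL t1 columns.
After projecting and ordering:
t1.class_id | t2.student | t1.tag
NULL | Alice | NULL
NULL | Alice | NULL
NULL | Bob | NULL
NULL | Bob | NULL
NULL | Dave | NULL
NULL | Eve | NULL
NULL | Omar | NULL
NULL | Yara | NULL

(NULL, Alice, NULL); (NULL, Alice, NULL); (NULL, Bob, NULL); (NULL, Bob, NULL); (NULL, Dave, NULL); (NULL, Eve, NULL); (NULL, Omar, NULL); (NULL, Yara, NULL)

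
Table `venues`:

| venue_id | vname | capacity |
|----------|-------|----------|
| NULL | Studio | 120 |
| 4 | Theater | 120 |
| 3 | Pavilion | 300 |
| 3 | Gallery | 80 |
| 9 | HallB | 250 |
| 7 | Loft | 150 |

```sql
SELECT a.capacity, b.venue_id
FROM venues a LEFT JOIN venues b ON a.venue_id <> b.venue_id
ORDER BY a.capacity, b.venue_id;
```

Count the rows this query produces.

LEFT JOIN keeps every row from `venues a`; unmatched rows get NULL for `venues b`'s columns.
Matching on a.venue_id <> b.venue_id. A NULL in a compared column never satisfies the condition.
- venue_id=NULL: no b row matches, row kept with b columns NULL.
- venue_id=4: 4 matching b row(s), so 4 row(s) emitted.
- venue_id=3: 3 matching b row(s), so 3 row(s) emitted.
- venue_id=3: 3 matching b row(s), so 3 row(s) emitted.
- venue_id=9: 4 matching b row(s), so 4 row(s) emitted.
- venue_id=7: 4 matching b row(s), so 4 row(s) emitted.
Total: 18 matched + 1 padded = 19 rows.

19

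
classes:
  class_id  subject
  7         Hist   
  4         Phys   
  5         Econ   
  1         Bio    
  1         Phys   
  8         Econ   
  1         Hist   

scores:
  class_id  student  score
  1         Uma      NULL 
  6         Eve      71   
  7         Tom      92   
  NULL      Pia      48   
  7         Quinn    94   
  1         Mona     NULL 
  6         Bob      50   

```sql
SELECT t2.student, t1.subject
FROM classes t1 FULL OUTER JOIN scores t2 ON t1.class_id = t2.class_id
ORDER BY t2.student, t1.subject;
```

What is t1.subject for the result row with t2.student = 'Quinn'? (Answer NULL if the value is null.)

Hist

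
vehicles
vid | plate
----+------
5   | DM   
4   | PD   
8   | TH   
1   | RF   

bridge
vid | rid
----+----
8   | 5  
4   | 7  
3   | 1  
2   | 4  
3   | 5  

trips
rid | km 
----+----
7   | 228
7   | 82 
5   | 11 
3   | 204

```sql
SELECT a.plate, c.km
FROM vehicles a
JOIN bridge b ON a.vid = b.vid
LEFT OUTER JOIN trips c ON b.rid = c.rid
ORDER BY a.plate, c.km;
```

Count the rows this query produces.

3

Evaluate left to right. First `vehicles a INNER JOIN bridge b` on vid: 2 row(s).
Then LEFT JOIN `trips c` on rid: each of those 2 rows is kept; rows whose b.rid has no match in c get NULL for c's columns.
Result: 3 row(s).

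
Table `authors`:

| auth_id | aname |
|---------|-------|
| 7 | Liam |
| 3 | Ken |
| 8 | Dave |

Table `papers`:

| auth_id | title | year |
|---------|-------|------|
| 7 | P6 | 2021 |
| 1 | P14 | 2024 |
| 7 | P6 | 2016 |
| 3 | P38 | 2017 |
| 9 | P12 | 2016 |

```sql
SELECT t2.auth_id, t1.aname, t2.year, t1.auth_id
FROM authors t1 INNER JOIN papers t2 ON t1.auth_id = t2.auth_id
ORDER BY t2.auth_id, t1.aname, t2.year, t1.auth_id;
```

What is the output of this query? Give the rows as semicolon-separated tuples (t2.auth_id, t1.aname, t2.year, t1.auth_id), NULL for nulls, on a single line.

(3, Ken, 2017, 3); (7, Liam, 2016, 7); (7, Liam, 2021, 7)

INNER JOIN keeps only pairs where the ON condition holds.
Matching on t1.auth_id = t2.auth_id.
- auth_id=7: 2 matching t2 row(s), so 2 row(s) emitted.
- auth_id=3: 1 matching t2 row(s), so 1 row(s) emitted.
- auth_id=8: no matching t2 row, dropped.
After projecting and ordering:
t2.auth_id | t1.aname | t2.year | t1.auth_id
3 | Ken | 2017 | 3
7 | Liam | 2016 | 7
7 | Liam | 2021 | 7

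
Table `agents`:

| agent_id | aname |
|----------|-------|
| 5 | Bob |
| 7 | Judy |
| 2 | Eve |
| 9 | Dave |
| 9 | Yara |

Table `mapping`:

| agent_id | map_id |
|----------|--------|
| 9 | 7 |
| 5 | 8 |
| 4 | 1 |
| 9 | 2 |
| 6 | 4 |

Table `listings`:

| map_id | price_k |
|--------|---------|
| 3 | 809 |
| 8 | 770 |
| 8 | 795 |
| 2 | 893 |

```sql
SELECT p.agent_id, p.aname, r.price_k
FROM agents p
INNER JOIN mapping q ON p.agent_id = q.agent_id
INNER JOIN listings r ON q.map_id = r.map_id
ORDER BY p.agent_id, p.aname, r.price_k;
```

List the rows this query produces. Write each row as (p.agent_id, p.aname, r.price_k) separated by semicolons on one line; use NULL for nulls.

(5, Bob, 770); (5, Bob, 795); (9, Dave, 893); (9, Yara, 893)

Evaluate left to right. First `agents p INNER JOIN mapping q` on agent_id: 5 row(s).
Then INNER JOIN `listings r` on map_id: keep only rows whose q.map_id appears in r.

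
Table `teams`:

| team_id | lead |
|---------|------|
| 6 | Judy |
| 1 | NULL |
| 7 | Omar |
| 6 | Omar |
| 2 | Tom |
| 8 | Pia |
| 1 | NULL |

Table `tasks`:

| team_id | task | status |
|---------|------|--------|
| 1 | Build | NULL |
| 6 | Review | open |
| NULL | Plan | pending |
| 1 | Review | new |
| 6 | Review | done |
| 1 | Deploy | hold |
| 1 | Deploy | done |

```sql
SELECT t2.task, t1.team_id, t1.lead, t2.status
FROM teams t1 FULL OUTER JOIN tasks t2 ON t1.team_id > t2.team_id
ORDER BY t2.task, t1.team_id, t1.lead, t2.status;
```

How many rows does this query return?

FULL OUTER JOIN keeps every row from both sides; unmatched rows get NULL for the other side's columns.
Matching on t1.team_id > t2.team_id. A NULL in a compared column never satisfies the condition.
- t1 (team_id=6) pairs with 4 row(s) of t2.
- t1 (team_id=1) has no partner → padded with NULL.
- t1 (team_id=7) pairs with 6 row(s) of t2.
- t1 (team_id=6) pairs with 4 row(s) of t2.
- t1 (team_id=2) pairs with 4 row(s) of t2.
- t1 (team_id=8) pairs with 6 row(s) of t2.
- t1 (team_id=1) has no partner → padded with NULL.
- plus 1 unmatched t2 row(s), each kept with NULL t1 columns.
Total: 24 matched + 3 padded = 27 rows.

27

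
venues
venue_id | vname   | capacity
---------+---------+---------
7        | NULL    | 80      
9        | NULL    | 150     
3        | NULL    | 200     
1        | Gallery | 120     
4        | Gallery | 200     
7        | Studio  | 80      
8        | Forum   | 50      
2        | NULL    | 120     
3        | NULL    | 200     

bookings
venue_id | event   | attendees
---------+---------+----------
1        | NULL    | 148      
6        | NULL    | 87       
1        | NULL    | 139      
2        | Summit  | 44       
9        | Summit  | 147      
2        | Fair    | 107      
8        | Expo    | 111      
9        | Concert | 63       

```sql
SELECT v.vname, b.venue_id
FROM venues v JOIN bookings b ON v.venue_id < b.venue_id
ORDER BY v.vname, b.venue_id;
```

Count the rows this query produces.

30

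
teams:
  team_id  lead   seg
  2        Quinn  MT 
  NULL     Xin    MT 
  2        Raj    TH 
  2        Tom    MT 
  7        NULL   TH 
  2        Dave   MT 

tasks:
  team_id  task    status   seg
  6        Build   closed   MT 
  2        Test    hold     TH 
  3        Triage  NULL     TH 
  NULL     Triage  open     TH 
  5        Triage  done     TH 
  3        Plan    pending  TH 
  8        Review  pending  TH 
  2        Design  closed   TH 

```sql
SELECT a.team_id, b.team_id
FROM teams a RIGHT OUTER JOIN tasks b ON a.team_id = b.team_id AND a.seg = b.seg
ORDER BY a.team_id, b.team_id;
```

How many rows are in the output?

8

RIGHT JOIN keeps every row from `tasks`; unmatched rows get NULL for `teams`'s columns.
Matching on a.team_id = b.team_id AND a.seg = b.seg. A NULL in a compared column never satisfies the condition.
Matched pairs: 2; unmatched b rows kept: 6.
Total: 2 matched + 6 padded = 8 rows.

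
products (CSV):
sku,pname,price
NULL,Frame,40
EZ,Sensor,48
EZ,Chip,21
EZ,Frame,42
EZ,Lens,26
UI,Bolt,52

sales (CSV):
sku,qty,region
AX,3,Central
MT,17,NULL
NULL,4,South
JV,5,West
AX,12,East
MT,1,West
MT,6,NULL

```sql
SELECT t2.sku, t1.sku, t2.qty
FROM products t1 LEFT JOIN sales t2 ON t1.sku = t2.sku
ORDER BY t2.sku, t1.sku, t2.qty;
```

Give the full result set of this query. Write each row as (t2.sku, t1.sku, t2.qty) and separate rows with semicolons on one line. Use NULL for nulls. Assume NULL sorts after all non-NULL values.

(NULL, EZ, NULL); (NULL, EZ, NULL); (NULL, EZ, NULL); (NULL, EZ, NULL); (NULL, UI, NULL); (NULL, NULL, NULL)

LEFT JOIN keeps every row from `products`; unmatched rows get NULL for `sales`'s columns.
Matching on t1.sku = t2.sku. A NULL in a compared column never satisfies the condition.
- t1 row (sku=NULL): no match → kept, t2 columns NULL.
- t1 row (sku=EZ): no match → kept, t2 columns NULL.
- t1 row (sku=EZ): no match → kept, t2 columns NULL.
- t1 row (sku=EZ): no match → kept, t2 columns NULL.
- t1 row (sku=EZ): no match → kept, t2 columns NULL.
- t1 row (sku=UI): no match → kept, t2 columns NULL.
After projecting and ordering:
t2.sku | t1.sku | t2.qty
NULL | EZ | NULL
NULL | EZ | NULL
NULL | EZ | NULL
NULL | EZ | NULL
NULL | UI | NULL
NULL | NULL | NULL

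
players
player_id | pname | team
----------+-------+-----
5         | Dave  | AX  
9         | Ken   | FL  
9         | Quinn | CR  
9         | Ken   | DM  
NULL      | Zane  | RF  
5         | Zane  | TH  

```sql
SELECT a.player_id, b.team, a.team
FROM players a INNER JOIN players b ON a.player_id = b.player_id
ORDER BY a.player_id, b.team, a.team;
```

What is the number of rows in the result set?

INNER JOIN keeps only pairs where the ON condition holds.
Matching on a.player_id = b.player_id. A NULL in a compared column never satisfies the condition.
Matched pairs: 13.
Total: 13 rows.

13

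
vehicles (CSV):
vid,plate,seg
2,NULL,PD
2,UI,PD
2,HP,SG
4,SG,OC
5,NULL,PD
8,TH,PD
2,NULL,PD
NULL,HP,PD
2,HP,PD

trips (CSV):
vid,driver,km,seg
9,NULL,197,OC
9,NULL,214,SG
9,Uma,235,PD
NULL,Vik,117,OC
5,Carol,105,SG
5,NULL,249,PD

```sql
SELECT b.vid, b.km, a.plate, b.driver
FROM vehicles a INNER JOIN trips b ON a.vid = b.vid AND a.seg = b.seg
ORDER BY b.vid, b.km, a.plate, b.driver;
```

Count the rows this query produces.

INNER JOIN keeps only pairs where the ON condition holds.
Matching on a.vid = b.vid AND a.seg = b.seg. A NULL in a compared column never satisfies the condition.
- vid=2, seg=PD: no matching b row, dropped.
- vid=2, seg=PD: no matching b row, dropped.
- vid=2, seg=SG: no matching b row, dropped.
- vid=4, seg=OC: no matching b row, dropped.
- vid=5, seg=PD: 1 matching b row(s), so 1 row(s) emitted.
- vid=8, seg=PD: no matching b row, dropped.
- vid=2, seg=PD: no matching b row, dropped.
- vid=NULL, seg=PD: no matching b row, dropped.
- vid=2, seg=PD: no matching b row, dropped.
Total: 1 rows.

1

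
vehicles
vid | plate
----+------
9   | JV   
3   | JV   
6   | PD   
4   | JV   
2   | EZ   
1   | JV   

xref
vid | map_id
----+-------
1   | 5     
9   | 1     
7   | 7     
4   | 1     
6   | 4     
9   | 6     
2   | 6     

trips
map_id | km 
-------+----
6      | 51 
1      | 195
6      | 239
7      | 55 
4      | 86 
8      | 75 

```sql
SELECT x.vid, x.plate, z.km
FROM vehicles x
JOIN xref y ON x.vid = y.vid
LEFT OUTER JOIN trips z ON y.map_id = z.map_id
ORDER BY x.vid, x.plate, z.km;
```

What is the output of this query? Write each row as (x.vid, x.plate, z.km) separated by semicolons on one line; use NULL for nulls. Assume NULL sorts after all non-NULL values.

(1, JV, NULL); (2, EZ, 51); (2, EZ, 239); (4, JV, 195); (6, PD, 86); (9, JV, 51); (9, JV, 195); (9, JV, 239)

Step 1 — x INNER JOIN y on vid → 6 row(s).
Then LEFT JOIN `trips z` on map_id: each of those 6 rows is kept; rows whose y.map_id has no match in z get NULL for z's columns.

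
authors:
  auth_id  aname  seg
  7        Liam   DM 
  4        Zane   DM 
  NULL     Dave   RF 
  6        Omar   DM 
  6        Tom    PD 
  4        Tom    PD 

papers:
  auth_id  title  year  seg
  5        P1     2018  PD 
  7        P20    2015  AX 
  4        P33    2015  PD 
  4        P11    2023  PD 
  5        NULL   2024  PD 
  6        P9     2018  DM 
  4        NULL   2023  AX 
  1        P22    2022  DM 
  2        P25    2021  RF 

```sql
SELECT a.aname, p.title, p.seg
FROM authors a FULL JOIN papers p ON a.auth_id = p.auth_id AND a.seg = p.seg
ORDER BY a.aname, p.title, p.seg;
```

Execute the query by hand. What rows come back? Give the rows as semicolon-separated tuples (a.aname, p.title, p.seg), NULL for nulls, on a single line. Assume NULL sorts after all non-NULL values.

FULL OUTER JOIN keeps every row from both sides; unmatched rows get NULL for the other side's columns.
Matching on a.auth_id = p.auth_id AND a.seg = p.seg. A NULL in a compared column never satisfies the condition.
- a row (auth_id=7, seg=DM): no match → kept, p columns NULL.
- a row (auth_id=4, seg=DM): no match → kept, p columns NULL.
- a row (auth_id=NULL, seg=RF): no match → kept, p columns NULL.
- a row (auth_id=6, seg=DM): matches 1 p row(s) → 1 output row(s).
- a row (auth_id=6, seg=PD): no match → kept, p columns NULL.
- a row (auth_id=4, seg=PD): matches 2 p row(s) → 2 output row(s).
- 6 row(s) from p found no a partner → padded with NULL.

(Dave, NULL, NULL); (Liam, NULL, NULL); (Omar, P9, DM); (Tom, P11, PD); (Tom, P33, PD); (Tom, NULL, NULL); (Zane, NULL, NULL); (NULL, P1, PD); (NULL, P20, AX); (NULL, P22, DM); (NULL, P25, RF); (NULL, NULL, AX); (NULL, NULL, PD)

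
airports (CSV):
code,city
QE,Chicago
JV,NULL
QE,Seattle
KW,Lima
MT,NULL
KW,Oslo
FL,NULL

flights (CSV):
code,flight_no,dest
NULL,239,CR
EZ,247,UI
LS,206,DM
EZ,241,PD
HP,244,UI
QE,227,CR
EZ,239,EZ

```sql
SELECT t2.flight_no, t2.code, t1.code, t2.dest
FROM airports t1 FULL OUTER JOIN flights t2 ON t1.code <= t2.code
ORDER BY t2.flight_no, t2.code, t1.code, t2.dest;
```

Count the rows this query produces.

FULL OUTER JOIN keeps every row from both sides; unmatched rows get NULL for the other side's columns.
Matching on t1.code <= t2.code. A NULL in a compared column never satisfies the condition.
- code=QE: 1 matching t2 row(s), so 1 row(s) emitted.
- code=JV: 2 matching t2 row(s), so 2 row(s) emitted.
- code=QE: 1 matching t2 row(s), so 1 row(s) emitted.
- code=KW: 2 matching t2 row(s), so 2 row(s) emitted.
- code=MT: 1 matching t2 row(s), so 1 row(s) emitted.
- code=KW: 2 matching t2 row(s), so 2 row(s) emitted.
- code=FL: 3 matching t2 row(s), so 3 row(s) emitted.
- plus 4 unmatched t2 row(s), each kept with NULL t1 columns.
Total: 12 matched + 4 padded = 16 rows.

16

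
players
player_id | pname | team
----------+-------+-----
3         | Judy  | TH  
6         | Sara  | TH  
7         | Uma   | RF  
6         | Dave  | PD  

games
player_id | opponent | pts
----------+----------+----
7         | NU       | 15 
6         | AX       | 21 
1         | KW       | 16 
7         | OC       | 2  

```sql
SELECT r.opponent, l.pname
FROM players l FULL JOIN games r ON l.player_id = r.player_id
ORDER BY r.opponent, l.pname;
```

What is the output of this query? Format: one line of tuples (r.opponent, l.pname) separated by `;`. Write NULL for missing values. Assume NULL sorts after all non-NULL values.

(AX, Dave); (AX, Sara); (KW, NULL); (NU, Uma); (OC, Uma); (NULL, Judy)

FULL OUTER JOIN keeps every row from both sides; unmatched rows get NULL for the other side's columns.
Matching on l.player_id = r.player_id.
- l row (player_id=3): no match → kept, r columns NULL.
- l row (player_id=6): matches 1 r row(s) → 1 output row(s).
- l row (player_id=7): matches 2 r row(s) → 2 output row(s).
- l row (player_id=6): matches 1 r row(s) → 1 output row(s).
- 1 r row(s) had no l match → kept, l columns NULL.
After projecting and ordering:
r.opponent | l.pname
AX | Dave
AX | Sara
KW | NULL
NU | Uma
OC | Uma
NULL | Judy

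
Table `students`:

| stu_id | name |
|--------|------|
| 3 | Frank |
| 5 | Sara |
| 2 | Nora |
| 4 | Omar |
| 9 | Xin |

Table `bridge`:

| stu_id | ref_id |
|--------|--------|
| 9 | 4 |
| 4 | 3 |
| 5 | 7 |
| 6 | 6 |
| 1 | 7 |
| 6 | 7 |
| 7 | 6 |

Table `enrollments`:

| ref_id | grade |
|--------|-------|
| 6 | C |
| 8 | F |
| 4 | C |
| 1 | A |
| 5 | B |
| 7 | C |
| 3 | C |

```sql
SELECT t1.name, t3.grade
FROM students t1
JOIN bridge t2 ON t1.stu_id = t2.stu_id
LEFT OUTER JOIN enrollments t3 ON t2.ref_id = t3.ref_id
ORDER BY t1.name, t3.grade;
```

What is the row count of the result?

3

Evaluate left to right. First `students t1 INNER JOIN bridge t2` on stu_id: 3 row(s).
Then LEFT JOIN `enrollments t3` on ref_id: each of those 3 rows is kept; rows whose t2.ref_id has no match in t3 get NULL for t3's columns.
Result: 3 row(s).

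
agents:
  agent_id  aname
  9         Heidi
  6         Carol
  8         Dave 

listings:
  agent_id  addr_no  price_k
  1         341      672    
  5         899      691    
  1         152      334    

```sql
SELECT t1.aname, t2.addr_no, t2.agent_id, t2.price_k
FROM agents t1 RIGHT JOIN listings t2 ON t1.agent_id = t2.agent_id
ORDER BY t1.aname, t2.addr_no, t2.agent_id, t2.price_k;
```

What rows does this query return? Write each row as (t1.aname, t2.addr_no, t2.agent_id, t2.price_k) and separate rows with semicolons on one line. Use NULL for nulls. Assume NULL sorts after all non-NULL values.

(NULL, 152, 1, 334); (NULL, 341, 1, 672); (NULL, 899, 5, 691)

RIGHT JOIN keeps every row from `listings`; unmatched rows get NULL for `agents`'s columns.
Matching on t1.agent_id = t2.agent_id.
- t1[0] agent_id=9 → no match.
- t1[1] agent_id=6 → no match.
- t1[2] agent_id=8 → no match.
- plus 3 unmatched t2 row(s), each kept with NULL t1 columns.
After projecting and ordering:
t1.aname | t2.addr_no | t2.agent_id | t2.price_k
NULL | 152 | 1 | 334
NULL | 341 | 1 | 672
NULL | 899 | 5 | 691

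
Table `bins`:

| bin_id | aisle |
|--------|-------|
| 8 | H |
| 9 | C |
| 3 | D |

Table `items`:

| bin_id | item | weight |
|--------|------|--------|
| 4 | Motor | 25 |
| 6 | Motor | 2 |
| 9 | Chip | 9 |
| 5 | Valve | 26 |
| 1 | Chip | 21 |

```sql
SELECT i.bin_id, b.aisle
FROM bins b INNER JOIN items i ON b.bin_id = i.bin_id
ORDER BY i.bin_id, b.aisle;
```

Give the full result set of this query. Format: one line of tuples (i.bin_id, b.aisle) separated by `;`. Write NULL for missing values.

INNER JOIN keeps only pairs where the ON condition holds.
Matching on b.bin_id = i.bin_id.
- b[0] bin_id=8 → no match; dropped.
- b[1] bin_id=9 → 1 match(es) in i → 1 row(s).
- b[2] bin_id=3 → no match; dropped.
After projecting and ordering:
i.bin_id | b.aisle
9 | C

(9, C)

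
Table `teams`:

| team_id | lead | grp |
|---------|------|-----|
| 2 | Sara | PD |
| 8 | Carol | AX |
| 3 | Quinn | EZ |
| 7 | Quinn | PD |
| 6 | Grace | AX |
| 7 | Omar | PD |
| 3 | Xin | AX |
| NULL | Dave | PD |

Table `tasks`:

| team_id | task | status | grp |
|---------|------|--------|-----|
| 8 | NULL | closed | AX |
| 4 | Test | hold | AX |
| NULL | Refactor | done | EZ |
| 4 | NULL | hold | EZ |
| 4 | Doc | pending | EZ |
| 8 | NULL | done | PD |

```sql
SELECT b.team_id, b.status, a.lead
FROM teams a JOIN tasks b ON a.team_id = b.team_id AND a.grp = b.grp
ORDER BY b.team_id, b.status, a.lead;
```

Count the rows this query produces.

INNER JOIN keeps only pairs where the ON condition holds.
Matching on a.team_id = b.team_id AND a.grp = b.grp. A NULL in a compared column never satisfies the condition.
Matched pairs: 1.
Total: 1 rows.

1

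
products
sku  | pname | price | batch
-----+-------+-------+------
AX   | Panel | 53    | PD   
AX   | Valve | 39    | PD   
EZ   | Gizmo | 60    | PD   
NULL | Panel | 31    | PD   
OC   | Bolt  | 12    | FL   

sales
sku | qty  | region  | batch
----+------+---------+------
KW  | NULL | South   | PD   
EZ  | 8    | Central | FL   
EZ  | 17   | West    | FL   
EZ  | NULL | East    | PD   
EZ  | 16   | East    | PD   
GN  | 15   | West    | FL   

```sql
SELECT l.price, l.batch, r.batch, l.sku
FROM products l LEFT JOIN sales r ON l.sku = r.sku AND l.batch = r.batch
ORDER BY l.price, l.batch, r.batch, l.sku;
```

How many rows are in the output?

6

LEFT JOIN keeps every row from `products`; unmatched rows get NULL for `sales`'s columns.
Matching on l.sku = r.sku AND l.batch = r.batch. A NULL in a compared column never satisfies the condition.
- l row (sku=AX, batch=PD): no match → kept, r columns NULL.
- l row (sku=AX, batch=PD): no match → kept, r columns NULL.
- l row (sku=EZ, batch=PD): matches 2 r row(s) → 2 output row(s).
- l row (sku=NULL, batch=PD): no match → kept, r columns NULL.
- l row (sku=OC, batch=FL): no match → kept, r columns NULL.
Total: 2 matched + 4 padded = 6 rows.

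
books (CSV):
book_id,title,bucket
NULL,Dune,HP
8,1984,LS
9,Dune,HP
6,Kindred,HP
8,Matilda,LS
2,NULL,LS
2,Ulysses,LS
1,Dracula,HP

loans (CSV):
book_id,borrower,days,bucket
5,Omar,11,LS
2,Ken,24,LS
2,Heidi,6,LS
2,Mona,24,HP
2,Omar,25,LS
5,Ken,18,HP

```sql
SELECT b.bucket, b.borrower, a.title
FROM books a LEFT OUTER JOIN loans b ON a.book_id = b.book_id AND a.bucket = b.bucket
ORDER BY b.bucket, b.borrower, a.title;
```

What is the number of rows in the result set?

LEFT JOIN keeps every row from `books`; unmatched rows get NULL for `loans`'s columns.
Matching on a.book_id = b.book_id AND a.bucket = b.bucket. A NULL in a compared column never satisfies the condition.
- a (book_id=NULL, bucket=HP) has no partner → padded with NULL.
- a (book_id=8, bucket=LS) has no partner → padded with NULL.
- a (book_id=9, bucket=HP) has no partner → padded with NULL.
- a (book_id=6, bucket=HP) has no partner → padded with NULL.
- a (book_id=8, bucket=LS) has no partner → padded with NULL.
- a (book_id=2, bucket=LS) pairs with 3 row(s) of b.
- a (book_id=2, bucket=LS) pairs with 3 row(s) of b.
- a (book_id=1, bucket=HP) has no partner → padded with NULL.
Total: 6 matched + 6 padded = 12 rows.

12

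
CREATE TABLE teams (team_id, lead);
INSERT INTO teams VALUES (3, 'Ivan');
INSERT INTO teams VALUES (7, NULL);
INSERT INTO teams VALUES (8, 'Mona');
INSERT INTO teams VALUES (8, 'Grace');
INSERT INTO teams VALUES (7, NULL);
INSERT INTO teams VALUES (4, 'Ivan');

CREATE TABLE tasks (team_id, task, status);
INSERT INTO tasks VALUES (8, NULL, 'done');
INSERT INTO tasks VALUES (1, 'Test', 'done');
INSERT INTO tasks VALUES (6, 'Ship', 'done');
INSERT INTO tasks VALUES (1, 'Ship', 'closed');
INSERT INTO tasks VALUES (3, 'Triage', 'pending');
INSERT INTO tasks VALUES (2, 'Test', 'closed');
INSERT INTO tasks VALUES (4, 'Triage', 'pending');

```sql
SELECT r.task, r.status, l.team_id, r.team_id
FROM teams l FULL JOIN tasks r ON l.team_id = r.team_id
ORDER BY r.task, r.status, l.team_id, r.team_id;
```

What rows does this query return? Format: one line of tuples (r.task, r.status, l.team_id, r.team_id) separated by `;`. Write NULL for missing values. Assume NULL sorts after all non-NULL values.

FULL OUTER JOIN keeps every row from both sides; unmatched rows get NULL for the other side's columns.
Matching on l.team_id = r.team_id.
- team_id=3: 1 matching r row(s), so 1 row(s) emitted.
- team_id=7: no r row matches, row kept with r columns NULL.
- team_id=8: 1 matching r row(s), so 1 row(s) emitted.
- team_id=8: 1 matching r row(s), so 1 row(s) emitted.
- team_id=7: no r row matches, row kept with r columns NULL.
- team_id=4: 1 matching r row(s), so 1 row(s) emitted.
- 4 row(s) from r found no l partner → padded with NULL.
After projecting and ordering:
r.task | r.status | l.team_id | r.team_id
Ship | closed | NULL | 1
Ship | done | NULL | 6
Test | closed | NULL | 2
Test | done | NULL | 1
Triage | pending | 3 | 3
Triage | pending | 4 | 4
NULL | done | 8 | 8
NULL | done | 8 | 8
NULL | NULL | 7 | NULL
NULL | NULL | 7 | NULL

(Ship, closed, NULL, 1); (Ship, done, NULL, 6); (Test, closed, NULL, 2); (Test, done, NULL, 1); (Triage, pending, 3, 3); (Triage, pending, 4, 4); (NULL, done, 8, 8); (NULL, done, 8, 8); (NULL, NULL, 7, NULL); (NULL, NULL, 7, NULL)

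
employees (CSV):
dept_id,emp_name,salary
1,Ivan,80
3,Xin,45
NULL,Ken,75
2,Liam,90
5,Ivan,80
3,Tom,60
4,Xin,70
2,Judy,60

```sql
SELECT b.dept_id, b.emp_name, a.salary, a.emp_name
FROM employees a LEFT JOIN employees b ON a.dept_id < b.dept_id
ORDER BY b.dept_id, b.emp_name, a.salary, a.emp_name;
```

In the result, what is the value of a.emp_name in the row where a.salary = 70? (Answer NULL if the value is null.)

Xin

LEFT JOIN keeps every row from `employees a`; unmatched rows get NULL for `employees b`'s columns.
Matching on a.dept_id < b.dept_id. A NULL in a compared column never satisfies the condition.
Matched pairs: 19; unmatched a rows kept: 2.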